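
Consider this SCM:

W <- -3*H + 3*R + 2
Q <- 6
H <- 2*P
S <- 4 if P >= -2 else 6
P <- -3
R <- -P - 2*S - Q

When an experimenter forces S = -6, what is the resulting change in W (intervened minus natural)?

Under do(S=-6), the mechanism S <- 4 if P >= -2 else 6 is discarded; S is fixed at -6.
H = 2*P  [with P=-3]  = -6
R = -P - 2*S - Q  [with P=-3, S=-6, Q=6]  = 9
W = -3*H + 3*R + 2  [with H=-6, R=9]  = 47
Without intervention: H = 2*P  [with P=-3]  = -6; S = 4 if P >= -2 else 6  [with P=-3]  = 6; R = -P - 2*S - Q  [with P=-3, S=6, Q=6]  = -15; W = -3*H + 3*R + 2  [with H=-6, R=-15]  = -25.
Change = 47 − (-25) = 72.

72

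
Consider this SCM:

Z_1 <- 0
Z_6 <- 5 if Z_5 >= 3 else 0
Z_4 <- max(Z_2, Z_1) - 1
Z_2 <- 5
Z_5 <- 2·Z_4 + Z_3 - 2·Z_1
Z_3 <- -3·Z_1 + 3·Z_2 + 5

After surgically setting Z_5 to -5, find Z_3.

20

do(Z_5=-5) replaces the equation Z_5 <- 2·Z_4 + Z_3 - 2·Z_1 with the constant Z_5 = -5.
Z_3 is not downstream of the intervention, so its value is determined by the original equations.
Z_3 = -3·Z_1 + 3·Z_2 + 5  [with Z_1=0, Z_2=5]  = 20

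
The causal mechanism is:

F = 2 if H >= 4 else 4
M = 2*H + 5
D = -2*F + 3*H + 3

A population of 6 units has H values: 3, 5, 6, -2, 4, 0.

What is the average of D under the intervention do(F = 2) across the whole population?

do(F=2) breaks F's dependence on H. With F=2 fixed, D across the units is 8, 14, 17, -7, 11, -1, mean 7.

7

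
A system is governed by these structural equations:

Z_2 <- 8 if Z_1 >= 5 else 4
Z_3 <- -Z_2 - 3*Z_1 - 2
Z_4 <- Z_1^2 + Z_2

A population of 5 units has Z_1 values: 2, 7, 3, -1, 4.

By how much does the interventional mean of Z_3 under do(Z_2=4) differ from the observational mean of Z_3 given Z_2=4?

-3

do(Z_2=4) breaks Z_2's dependence on Z_1. With Z_2=4 fixed, Z_3 across the units is -12, -27, -15, -3, -18, mean -15.
Conditioning on Z_2=4 selects the 4 unit(s) with Z_1 ∈ {2, 3, -1, 4}. Their Z_3 values: -12, -15, -3, -18. Mean = -12.
Difference = -15 − (-12) = -3.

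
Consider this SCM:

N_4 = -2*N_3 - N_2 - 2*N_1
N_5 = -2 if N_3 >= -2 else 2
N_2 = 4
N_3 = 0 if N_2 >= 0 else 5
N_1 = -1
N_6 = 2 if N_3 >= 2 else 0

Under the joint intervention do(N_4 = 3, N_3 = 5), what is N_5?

The joint intervention fixes N_4 = 3, N_3 = 5, removing each variable's own equation.
N_5 = -2 if N_3 >= -2 else 2  [with N_3=5]  = -2

-2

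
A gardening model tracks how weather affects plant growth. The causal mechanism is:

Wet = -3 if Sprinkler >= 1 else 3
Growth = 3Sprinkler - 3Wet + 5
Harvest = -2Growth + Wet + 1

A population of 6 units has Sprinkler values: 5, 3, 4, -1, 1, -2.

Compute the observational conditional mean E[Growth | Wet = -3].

E[Growth|Wet=-3] averages over only the 4 units with Wet=-3 (Sprinkler = 5, 3, 4, 1): Growth = 29, 23, 26, 17, mean 23.75.

23.75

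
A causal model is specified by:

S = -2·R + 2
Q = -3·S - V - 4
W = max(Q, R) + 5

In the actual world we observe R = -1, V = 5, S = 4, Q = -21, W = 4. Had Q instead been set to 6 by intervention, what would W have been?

11

Intervening sets Q = 6 and removes its equation (Q = -3·S - V - 4).
W = max(Q, R) + 5  [with Q=6, R=-1]  = 11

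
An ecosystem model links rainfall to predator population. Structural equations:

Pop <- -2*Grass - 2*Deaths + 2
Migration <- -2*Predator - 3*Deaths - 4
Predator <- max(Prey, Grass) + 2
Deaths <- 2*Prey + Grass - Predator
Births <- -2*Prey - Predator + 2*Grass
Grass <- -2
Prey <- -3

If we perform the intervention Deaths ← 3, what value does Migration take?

-13

The intervention breaks the incoming arrows to Deaths: Deaths <- 2*Prey + Grass - Predator no longer applies, and Deaths = 3.
Predator = max(Prey, Grass) + 2  [with Prey=-3, Grass=-2]  = 0
Migration = -2*Predator - 3*Deaths - 4  [with Predator=0, Deaths=3]  = -13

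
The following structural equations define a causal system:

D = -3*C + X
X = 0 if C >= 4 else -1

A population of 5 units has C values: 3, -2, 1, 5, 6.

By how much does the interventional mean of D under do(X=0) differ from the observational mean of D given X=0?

8.7

The intervention sets X=0 in all 5 units regardless of C. Recomputing D per unit gives -9, 6, -3, -15, -18; average -7.8.
Observing X=0 restricts to units where X's equation naturally yields 0: C ∈ {5, 6}. In that subpopulation D = -15, -18, mean -16.5.
Difference = -7.8 − (-16.5) = 8.7.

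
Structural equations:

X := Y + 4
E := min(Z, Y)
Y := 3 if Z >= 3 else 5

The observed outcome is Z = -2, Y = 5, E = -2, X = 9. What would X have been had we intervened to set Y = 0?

Under do(Y=0), the mechanism Y := 3 if Z >= 3 else 5 is discarded; Y is fixed at 0.
X = Y + 4  [with Y=0]  = 4

4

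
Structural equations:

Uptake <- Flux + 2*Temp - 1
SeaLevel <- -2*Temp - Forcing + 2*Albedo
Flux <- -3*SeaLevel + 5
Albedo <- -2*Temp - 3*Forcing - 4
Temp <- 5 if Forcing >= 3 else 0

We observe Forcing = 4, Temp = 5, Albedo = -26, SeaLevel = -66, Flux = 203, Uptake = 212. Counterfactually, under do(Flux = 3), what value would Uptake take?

The intervention breaks the incoming arrows to Flux: Flux <- -3*SeaLevel + 5 no longer applies, and Flux = 3.
Temp = 5 if Forcing >= 3 else 0  [with Forcing=4]  = 5
Uptake = Flux + 2*Temp - 1  [with Flux=3, Temp=5]  = 12

12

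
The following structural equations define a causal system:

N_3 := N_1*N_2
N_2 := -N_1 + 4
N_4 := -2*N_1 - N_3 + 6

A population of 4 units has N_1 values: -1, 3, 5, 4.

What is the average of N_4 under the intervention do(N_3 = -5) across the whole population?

5.5

Every unit gets N_3=-5 under the intervention. N_4 values become 13, 5, 1, 3; E[N_4|do(N_3=-5)] = 5.5.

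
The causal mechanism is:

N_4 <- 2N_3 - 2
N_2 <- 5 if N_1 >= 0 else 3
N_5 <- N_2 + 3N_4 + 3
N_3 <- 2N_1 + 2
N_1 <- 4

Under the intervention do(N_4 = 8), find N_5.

Intervening sets N_4 = 8 and removes its equation (N_4 <- 2N_3 - 2).
N_2 = 5 if N_1 >= 0 else 3  [with N_1=4]  = 5
N_5 = N_2 + 3N_4 + 3  [with N_2=5, N_4=8]  = 32

32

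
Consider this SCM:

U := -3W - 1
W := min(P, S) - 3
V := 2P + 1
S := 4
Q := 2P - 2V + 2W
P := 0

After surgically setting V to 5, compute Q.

do(V=5) replaces the equation V := 2P + 1 with the constant V = 5.
W = min(P, S) - 3  [with P=0, S=4]  = -3
Q = 2P - 2V + 2W  [with P=0, V=5, W=-3]  = -16

-16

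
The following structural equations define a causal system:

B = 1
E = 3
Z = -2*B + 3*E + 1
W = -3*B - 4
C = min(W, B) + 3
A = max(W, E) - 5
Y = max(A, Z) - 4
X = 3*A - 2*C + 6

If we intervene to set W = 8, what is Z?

Under do(W=8), the mechanism W = -3*B - 4 is discarded; W is fixed at 8.
Since Z is not a descendant of the intervened variable, it is unaffected.
Z = -2*B + 3*E + 1  [with B=1, E=3]  = 8

8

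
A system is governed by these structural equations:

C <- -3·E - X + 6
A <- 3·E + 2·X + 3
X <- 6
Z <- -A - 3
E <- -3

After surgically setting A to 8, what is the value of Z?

do(A=8) replaces the equation A <- 3·E + 2·X + 3 with the constant A = 8.
Z = -A - 3  [with A=8]  = -11

-11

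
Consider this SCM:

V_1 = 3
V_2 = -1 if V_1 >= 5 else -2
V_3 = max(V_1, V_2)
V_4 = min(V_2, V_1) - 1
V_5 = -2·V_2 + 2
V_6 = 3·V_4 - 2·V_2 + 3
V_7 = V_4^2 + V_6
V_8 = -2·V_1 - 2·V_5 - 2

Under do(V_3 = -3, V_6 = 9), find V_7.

18

Under do(V_3 = -3, V_6 = 9), each intervened variable's structural equation is replaced by its fixed value.
V_2 = -1 if V_1 >= 5 else -2  [with V_1=3]  = -2
V_4 = min(V_2, V_1) - 1  [with V_2=-2, V_1=3]  = -3
V_7 = V_4^2 + V_6  [with V_4=-3, V_6=9]  = 18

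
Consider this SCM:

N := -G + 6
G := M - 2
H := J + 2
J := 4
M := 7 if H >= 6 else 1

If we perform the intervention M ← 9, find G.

The intervention breaks the incoming arrows to M: M := 7 if H >= 6 else 1 no longer applies, and M = 9.
G = M - 2  [with M=9]  = 7

7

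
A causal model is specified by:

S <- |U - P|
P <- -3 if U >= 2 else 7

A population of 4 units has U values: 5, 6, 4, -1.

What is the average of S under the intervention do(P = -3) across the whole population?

6.5

Under do(P=-3), P's equation is replaced by P=-3 for every unit. Per-unit S: 8, 9, 7, 2. Mean = 6.5.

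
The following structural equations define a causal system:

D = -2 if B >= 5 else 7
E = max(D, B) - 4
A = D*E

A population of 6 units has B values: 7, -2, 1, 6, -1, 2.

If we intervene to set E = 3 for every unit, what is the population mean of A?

12

Every unit gets E=3 under the intervention. A values become -6, 21, 21, -6, 21, 21; E[A|do(E=3)] = 12.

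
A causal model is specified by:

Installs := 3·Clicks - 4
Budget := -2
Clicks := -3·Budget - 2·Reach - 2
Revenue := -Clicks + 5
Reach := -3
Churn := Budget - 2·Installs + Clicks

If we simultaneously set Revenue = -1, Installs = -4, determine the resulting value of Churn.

16

Setting Revenue = -1, Installs = -4 by intervention discards those variables' equations.
Clicks = -3·Budget - 2·Reach - 2  [with Budget=-2, Reach=-3]  = 10
Churn = Budget - 2·Installs + Clicks  [with Budget=-2, Installs=-4, Clicks=10]  = 16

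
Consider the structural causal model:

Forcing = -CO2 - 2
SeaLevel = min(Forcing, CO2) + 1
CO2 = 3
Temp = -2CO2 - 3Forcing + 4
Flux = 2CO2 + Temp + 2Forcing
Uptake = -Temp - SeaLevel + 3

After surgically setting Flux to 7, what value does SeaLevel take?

-4

The intervention breaks the incoming arrows to Flux: Flux = 2CO2 + Temp + 2Forcing no longer applies, and Flux = 7.
Since SeaLevel is not a descendant of the intervened variable, it is unaffected.
Forcing = -CO2 - 2  [with CO2=3]  = -5
SeaLevel = min(Forcing, CO2) + 1  [with Forcing=-5, CO2=3]  = -4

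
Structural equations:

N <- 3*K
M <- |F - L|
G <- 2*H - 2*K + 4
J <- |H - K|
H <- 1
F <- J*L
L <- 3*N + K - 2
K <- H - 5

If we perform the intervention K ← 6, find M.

232

do(K=6) replaces the equation K <- H - 5 with the constant K = 6.
J = |H - K|  [with H=1, K=6]  = 5
N = 3*K  [with K=6]  = 18
L = 3*N + K - 2  [with N=18, K=6]  = 58
F = J*L  [with J=5, L=58]  = 290
M = |F - L|  [with F=290, L=58]  = 232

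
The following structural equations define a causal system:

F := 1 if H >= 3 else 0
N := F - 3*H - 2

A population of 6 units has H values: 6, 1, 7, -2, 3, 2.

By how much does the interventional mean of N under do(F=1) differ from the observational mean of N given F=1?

Under do(F=1), F's equation is replaced by F=1 for every unit. Per-unit N: -19, -4, -22, 5, -10, -7. Mean = -9.5.
E[N|F=1] averages over only the 3 units with F=1 (H = 6, 7, 3): N = -19, -22, -10, mean -17.
Difference = -9.5 − (-17) = 7.5.

7.5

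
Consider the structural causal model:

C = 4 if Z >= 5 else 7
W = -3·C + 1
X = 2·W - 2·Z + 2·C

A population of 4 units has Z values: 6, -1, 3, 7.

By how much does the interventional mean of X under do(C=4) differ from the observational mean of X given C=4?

The intervention sets C=4 in all 4 units regardless of Z. Recomputing X per unit gives -26, -12, -20, -28; average -21.5.
Conditioning on C=4 selects the 2 unit(s) with Z ∈ {6, 7}. Their X values: -26, -28. Mean = -27.
Difference = -21.5 − (-27) = 5.5.

5.5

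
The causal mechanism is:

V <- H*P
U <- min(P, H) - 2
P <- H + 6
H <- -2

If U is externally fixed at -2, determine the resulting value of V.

Under do(U=-2), the mechanism U <- min(P, H) - 2 is discarded; U is fixed at -2.
Since V is not a descendant of the intervened variable, it is unaffected.
P = H + 6  [with H=-2]  = 4
V = H*P  [with H=-2, P=4]  = -8

-8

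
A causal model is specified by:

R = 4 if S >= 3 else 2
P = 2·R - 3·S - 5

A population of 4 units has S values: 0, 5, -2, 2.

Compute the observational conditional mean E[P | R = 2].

Observing R=2 restricts to units where R's equation naturally yields 2: S ∈ {0, -2, 2}. In that subpopulation P = -1, 5, -7, mean -1.

-1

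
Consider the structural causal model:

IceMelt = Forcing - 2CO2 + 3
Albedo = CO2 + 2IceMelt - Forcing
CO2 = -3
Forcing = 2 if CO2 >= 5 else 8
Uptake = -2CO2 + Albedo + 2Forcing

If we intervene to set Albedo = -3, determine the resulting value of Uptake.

Intervening sets Albedo = -3 and removes its equation (Albedo = CO2 + 2IceMelt - Forcing).
Forcing = 2 if CO2 >= 5 else 8  [with CO2=-3]  = 8
Uptake = -2CO2 + Albedo + 2Forcing  [with CO2=-3, Albedo=-3, Forcing=8]  = 19

19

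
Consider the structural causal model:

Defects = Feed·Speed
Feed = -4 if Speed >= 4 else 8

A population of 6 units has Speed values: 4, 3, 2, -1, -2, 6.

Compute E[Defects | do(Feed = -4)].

Under do(Feed=-4), Feed's equation is replaced by Feed=-4 for every unit. Per-unit Defects: -16, -12, -8, 4, 8, -24. Mean = -8.

-8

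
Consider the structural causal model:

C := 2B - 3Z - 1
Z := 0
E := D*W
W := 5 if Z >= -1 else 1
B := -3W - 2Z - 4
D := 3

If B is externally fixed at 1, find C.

Intervening sets B = 1 and removes its equation (B := -3W - 2Z - 4).
C = 2B - 3Z - 1  [with B=1, Z=0]  = 1

1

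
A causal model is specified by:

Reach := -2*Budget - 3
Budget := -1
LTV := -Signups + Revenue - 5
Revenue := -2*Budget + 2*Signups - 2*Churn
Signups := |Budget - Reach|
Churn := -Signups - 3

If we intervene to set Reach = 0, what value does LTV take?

6

Under do(Reach=0), the mechanism Reach := -2*Budget - 3 is discarded; Reach is fixed at 0.
Signups = |Budget - Reach|  [with Budget=-1, Reach=0]  = 1
Churn = -Signups - 3  [with Signups=1]  = -4
Revenue = -2*Budget + 2*Signups - 2*Churn  [with Budget=-1, Signups=1, Churn=-4]  = 12
LTV = -Signups + Revenue - 5  [with Signups=1, Revenue=12]  = 6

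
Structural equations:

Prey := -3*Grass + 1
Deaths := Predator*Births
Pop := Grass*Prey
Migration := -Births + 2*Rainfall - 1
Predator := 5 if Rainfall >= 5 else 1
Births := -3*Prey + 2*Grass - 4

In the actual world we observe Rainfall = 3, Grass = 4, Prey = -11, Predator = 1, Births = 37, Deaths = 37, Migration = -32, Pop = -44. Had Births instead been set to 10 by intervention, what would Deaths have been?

The intervention breaks the incoming arrows to Births: Births := -3*Prey + 2*Grass - 4 no longer applies, and Births = 10.
Predator = 5 if Rainfall >= 5 else 1  [with Rainfall=3]  = 1
Deaths = Predator*Births  [with Predator=1, Births=10]  = 10

10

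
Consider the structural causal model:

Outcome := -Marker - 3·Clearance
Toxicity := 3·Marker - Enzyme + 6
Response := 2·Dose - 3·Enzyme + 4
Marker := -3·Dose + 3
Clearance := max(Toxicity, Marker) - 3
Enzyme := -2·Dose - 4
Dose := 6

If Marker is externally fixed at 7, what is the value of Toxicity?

do(Marker=7) replaces the equation Marker := -3·Dose + 3 with the constant Marker = 7.
Enzyme = -2·Dose - 4  [with Dose=6]  = -16
Toxicity = 3·Marker - Enzyme + 6  [with Marker=7, Enzyme=-16]  = 43

43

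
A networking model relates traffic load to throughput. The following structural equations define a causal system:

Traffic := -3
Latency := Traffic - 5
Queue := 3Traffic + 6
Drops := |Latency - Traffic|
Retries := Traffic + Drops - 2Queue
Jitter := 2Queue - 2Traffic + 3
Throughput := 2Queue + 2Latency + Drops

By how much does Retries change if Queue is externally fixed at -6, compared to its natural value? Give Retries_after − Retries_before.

6

do(Queue=-6) replaces the equation Queue := 3Traffic + 6 with the constant Queue = -6.
Latency = Traffic - 5  [with Traffic=-3]  = -8
Drops = |Latency - Traffic|  [with Latency=-8, Traffic=-3]  = 5
Retries = Traffic + Drops - 2Queue  [with Traffic=-3, Drops=5, Queue=-6]  = 14
Without intervention: Latency = Traffic - 5  [with Traffic=-3]  = -8; Queue = 3Traffic + 6  [with Traffic=-3]  = -3; Drops = |Latency - Traffic|  [with Latency=-8, Traffic=-3]  = 5; Retries = Traffic + Drops - 2Queue  [with Traffic=-3, Drops=5, Queue=-3]  = 8.
Change = 14 − 8 = 6.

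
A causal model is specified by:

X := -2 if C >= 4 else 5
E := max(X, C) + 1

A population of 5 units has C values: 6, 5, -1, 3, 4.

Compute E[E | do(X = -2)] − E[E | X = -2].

-1.6

Under do(X=-2), X's equation is replaced by X=-2 for every unit. Per-unit E: 7, 6, 0, 4, 5. Mean = 4.4.
E[E|X=-2] averages over only the 3 units with X=-2 (C = 6, 5, 4): E = 7, 6, 5, mean 6.
Difference = 4.4 − 6 = -1.6.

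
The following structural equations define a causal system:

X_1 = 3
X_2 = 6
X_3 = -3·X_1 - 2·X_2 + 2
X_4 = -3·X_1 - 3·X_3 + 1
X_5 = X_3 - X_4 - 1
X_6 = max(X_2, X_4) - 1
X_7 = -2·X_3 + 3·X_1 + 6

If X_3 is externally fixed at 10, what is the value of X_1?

3

Under do(X_3=10), the mechanism X_3 = -3·X_1 - 2·X_2 + 2 is discarded; X_3 is fixed at 10.
X_1 is not downstream of the intervention, so its value is determined by the original equations.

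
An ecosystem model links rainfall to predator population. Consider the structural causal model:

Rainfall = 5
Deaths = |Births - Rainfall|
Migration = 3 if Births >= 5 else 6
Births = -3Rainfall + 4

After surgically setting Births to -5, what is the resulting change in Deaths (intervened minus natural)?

The intervention breaks the incoming arrows to Births: Births = -3Rainfall + 4 no longer applies, and Births = -5.
Deaths = |Births - Rainfall|  [with Births=-5, Rainfall=5]  = 10
Without intervention: Births = -3Rainfall + 4  [with Rainfall=5]  = -11; Deaths = |Births - Rainfall|  [with Births=-11, Rainfall=5]  = 16.
Change = 10 − 16 = -6.

-6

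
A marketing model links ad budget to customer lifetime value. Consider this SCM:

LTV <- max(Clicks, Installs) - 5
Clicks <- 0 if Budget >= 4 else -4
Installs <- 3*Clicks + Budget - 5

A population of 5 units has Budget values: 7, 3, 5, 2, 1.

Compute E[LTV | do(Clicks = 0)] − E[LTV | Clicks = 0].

do(Clicks=0) breaks Clicks's dependence on Budget. With Clicks=0 fixed, LTV across the units is -3, -5, -5, -5, -5, mean -4.6.
Conditioning on Clicks=0 selects the 2 unit(s) with Budget ∈ {7, 5}. Their LTV values: -3, -5. Mean = -4.
Difference = -4.6 − (-4) = -0.6.

-0.6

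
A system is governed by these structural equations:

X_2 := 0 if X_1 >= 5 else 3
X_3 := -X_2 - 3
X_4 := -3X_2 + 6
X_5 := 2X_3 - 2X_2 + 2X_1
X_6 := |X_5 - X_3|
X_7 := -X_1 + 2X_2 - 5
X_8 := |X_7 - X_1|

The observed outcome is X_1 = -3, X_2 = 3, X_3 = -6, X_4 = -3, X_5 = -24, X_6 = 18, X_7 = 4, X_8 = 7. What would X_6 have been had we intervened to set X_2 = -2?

Under do(X_2=-2), the mechanism X_2 := 0 if X_1 >= 5 else 3 is discarded; X_2 is fixed at -2.
X_3 = -X_2 - 3  [with X_2=-2]  = -1
X_5 = 2X_3 - 2X_2 + 2X_1  [with X_3=-1, X_2=-2, X_1=-3]  = -4
X_6 = |X_5 - X_3|  [with X_5=-4, X_3=-1]  = 3

3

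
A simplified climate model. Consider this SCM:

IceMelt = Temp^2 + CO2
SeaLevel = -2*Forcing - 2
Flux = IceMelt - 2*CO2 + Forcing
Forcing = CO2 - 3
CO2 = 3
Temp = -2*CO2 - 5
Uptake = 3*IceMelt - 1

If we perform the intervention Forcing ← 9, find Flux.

Under do(Forcing=9), the mechanism Forcing = CO2 - 3 is discarded; Forcing is fixed at 9.
Temp = -2*CO2 - 5  [with CO2=3]  = -11
IceMelt = Temp^2 + CO2  [with Temp=-11, CO2=3]  = 124
Flux = IceMelt - 2*CO2 + Forcing  [with IceMelt=124, CO2=3, Forcing=9]  = 127

127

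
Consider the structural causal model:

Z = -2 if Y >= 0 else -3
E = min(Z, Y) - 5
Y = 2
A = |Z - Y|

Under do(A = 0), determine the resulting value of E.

Under do(A=0), the mechanism A = |Z - Y| is discarded; A is fixed at 0.
Since E is not a descendant of the intervened variable, it is unaffected.
Z = -2 if Y >= 0 else -3  [with Y=2]  = -2
E = min(Z, Y) - 5  [with Z=-2, Y=2]  = -7

-7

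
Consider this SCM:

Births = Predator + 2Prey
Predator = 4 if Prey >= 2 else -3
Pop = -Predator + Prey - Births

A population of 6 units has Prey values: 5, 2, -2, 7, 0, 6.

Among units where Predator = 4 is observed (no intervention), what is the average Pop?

-13

E[Pop|Predator=4] averages over only the 4 units with Predator=4 (Prey = 5, 2, 7, 6): Pop = -13, -10, -15, -14, mean -13.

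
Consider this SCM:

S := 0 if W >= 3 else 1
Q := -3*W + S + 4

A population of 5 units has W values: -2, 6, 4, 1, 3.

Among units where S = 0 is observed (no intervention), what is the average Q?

-9

Conditioning on S=0 selects the 3 unit(s) with W ∈ {6, 4, 3}. Their Q values: -14, -8, -5. Mean = -9.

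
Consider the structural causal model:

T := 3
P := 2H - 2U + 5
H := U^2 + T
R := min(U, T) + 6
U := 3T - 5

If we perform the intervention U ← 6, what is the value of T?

3

Under do(U=6), the mechanism U := 3T - 5 is discarded; U is fixed at 6.
T is not downstream of the intervention, so its value is determined by the original equations.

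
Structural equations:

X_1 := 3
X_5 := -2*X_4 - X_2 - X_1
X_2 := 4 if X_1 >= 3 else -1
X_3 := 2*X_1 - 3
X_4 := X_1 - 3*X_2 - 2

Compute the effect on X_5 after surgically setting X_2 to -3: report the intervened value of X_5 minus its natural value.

do(X_2=-3) replaces the equation X_2 := 4 if X_1 >= 3 else -1 with the constant X_2 = -3.
X_4 = X_1 - 3*X_2 - 2  [with X_1=3, X_2=-3]  = 10
X_5 = -2*X_4 - X_2 - X_1  [with X_4=10, X_2=-3, X_1=3]  = -20
Without intervention: X_2 = 4 if X_1 >= 3 else -1  [with X_1=3]  = 4; X_4 = X_1 - 3*X_2 - 2  [with X_1=3, X_2=4]  = -11; X_5 = -2*X_4 - X_2 - X_1  [with X_4=-11, X_2=4, X_1=3]  = 15.
Change = -20 − 15 = -35.

-35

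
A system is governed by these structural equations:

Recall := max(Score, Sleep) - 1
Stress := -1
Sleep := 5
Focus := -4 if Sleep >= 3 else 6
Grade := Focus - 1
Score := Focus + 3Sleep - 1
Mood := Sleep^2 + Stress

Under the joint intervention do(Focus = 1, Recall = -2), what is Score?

Setting Focus = 1, Recall = -2 by intervention discards those variables' equations.
Score = Focus + 3Sleep - 1  [with Focus=1, Sleep=5]  = 15

15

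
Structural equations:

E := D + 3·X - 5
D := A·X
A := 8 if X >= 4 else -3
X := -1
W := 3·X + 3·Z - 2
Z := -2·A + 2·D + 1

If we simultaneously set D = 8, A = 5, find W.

Setting D = 8, A = 5 by intervention discards those variables' equations.
Z = -2·A + 2·D + 1  [with A=5, D=8]  = 7
W = 3·X + 3·Z - 2  [with X=-1, Z=7]  = 16

16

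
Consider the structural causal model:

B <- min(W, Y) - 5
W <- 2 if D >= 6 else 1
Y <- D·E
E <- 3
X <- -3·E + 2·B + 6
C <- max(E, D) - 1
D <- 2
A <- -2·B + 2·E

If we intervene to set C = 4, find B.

-4

The intervention breaks the incoming arrows to C: C <- max(E, D) - 1 no longer applies, and C = 4.
No directed path runs from C to B, so B keeps its natural value.
W = 2 if D >= 6 else 1  [with D=2]  = 1
Y = D·E  [with D=2, E=3]  = 6
B = min(W, Y) - 5  [with W=1, Y=6]  = -4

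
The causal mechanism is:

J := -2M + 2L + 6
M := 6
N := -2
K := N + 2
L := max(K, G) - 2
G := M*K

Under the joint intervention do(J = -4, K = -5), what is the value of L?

-7

Under do(J = -4, K = -5), each intervened variable's structural equation is replaced by its fixed value.
G = M*K  [with M=6, K=-5]  = -30
L = max(K, G) - 2  [with K=-5, G=-30]  = -7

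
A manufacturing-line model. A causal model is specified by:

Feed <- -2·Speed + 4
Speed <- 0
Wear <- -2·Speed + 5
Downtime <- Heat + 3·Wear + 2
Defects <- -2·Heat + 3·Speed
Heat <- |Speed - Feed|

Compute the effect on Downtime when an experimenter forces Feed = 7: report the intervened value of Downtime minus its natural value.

Under do(Feed=7), the mechanism Feed <- -2·Speed + 4 is discarded; Feed is fixed at 7.
Heat = |Speed - Feed|  [with Speed=0, Feed=7]  = 7
Wear = -2·Speed + 5  [with Speed=0]  = 5
Downtime = Heat + 3·Wear + 2  [with Heat=7, Wear=5]  = 24
Without intervention: Feed = -2·Speed + 4  [with Speed=0]  = 4; Heat = |Speed - Feed|  [with Speed=0, Feed=4]  = 4; Wear = -2·Speed + 5  [with Speed=0]  = 5; Downtime = Heat + 3·Wear + 2  [with Heat=4, Wear=5]  = 21.
Change = 24 − 21 = 3.

3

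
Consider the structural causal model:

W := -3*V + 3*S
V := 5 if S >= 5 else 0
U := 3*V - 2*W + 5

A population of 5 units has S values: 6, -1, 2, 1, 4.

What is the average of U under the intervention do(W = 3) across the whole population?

2

Every unit gets W=3 under the intervention. U values become 14, -1, -1, -1, -1; E[U|do(W=3)] = 2.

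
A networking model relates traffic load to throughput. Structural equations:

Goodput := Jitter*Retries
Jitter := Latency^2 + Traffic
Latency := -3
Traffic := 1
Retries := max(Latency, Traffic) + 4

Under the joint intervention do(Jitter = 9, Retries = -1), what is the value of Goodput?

The joint intervention fixes Jitter = 9, Retries = -1, removing each variable's own equation.
Goodput = Jitter*Retries  [with Jitter=9, Retries=-1]  = -9

-9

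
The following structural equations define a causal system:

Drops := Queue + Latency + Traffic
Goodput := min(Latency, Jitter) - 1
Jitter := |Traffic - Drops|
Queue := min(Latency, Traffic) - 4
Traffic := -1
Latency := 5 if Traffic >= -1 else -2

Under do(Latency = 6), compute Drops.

Under do(Latency=6), the mechanism Latency := 5 if Traffic >= -1 else -2 is discarded; Latency is fixed at 6.
Queue = min(Latency, Traffic) - 4  [with Latency=6, Traffic=-1]  = -5
Drops = Queue + Latency + Traffic  [with Queue=-5, Latency=6, Traffic=-1]  = 0

0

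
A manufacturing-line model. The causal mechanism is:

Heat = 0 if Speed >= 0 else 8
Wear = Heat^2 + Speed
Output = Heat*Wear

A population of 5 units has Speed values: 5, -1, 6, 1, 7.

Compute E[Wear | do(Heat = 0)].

Every unit gets Heat=0 under the intervention. Wear values become 5, -1, 6, 1, 7; E[Wear|do(Heat=0)] = 3.6.

3.6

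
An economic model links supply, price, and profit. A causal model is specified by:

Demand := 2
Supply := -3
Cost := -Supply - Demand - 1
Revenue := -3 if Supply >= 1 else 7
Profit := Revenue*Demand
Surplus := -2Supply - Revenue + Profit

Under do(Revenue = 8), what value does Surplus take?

Under do(Revenue=8), the mechanism Revenue := -3 if Supply >= 1 else 7 is discarded; Revenue is fixed at 8.
Profit = Revenue*Demand  [with Revenue=8, Demand=2]  = 16
Surplus = -2Supply - Revenue + Profit  [with Supply=-3, Revenue=8, Profit=16]  = 14

14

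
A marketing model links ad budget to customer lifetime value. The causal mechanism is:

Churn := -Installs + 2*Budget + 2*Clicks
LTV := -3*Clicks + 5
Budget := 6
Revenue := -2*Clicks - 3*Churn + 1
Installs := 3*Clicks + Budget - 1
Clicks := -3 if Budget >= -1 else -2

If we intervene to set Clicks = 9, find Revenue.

do(Clicks=9) replaces the equation Clicks := -3 if Budget >= -1 else -2 with the constant Clicks = 9.
Installs = 3*Clicks + Budget - 1  [with Clicks=9, Budget=6]  = 32
Churn = -Installs + 2*Budget + 2*Clicks  [with Installs=32, Budget=6, Clicks=9]  = -2
Revenue = -2*Clicks - 3*Churn + 1  [with Clicks=9, Churn=-2]  = -11

-11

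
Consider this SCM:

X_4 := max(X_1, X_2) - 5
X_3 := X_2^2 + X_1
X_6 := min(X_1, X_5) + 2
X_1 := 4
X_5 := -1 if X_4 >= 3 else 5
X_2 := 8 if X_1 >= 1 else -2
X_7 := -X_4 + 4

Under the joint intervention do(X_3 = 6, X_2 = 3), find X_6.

6

Setting X_3 = 6, X_2 = 3 by intervention discards those variables' equations.
X_4 = max(X_1, X_2) - 5  [with X_1=4, X_2=3]  = -1
X_5 = -1 if X_4 >= 3 else 5  [with X_4=-1]  = 5
X_6 = min(X_1, X_5) + 2  [with X_1=4, X_5=5]  = 6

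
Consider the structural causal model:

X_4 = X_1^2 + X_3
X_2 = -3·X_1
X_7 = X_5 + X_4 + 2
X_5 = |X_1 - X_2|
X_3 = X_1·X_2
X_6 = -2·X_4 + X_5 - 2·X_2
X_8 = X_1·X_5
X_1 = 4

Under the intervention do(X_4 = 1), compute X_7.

19

The intervention breaks the incoming arrows to X_4: X_4 = X_1^2 + X_3 no longer applies, and X_4 = 1.
X_2 = -3·X_1  [with X_1=4]  = -12
X_5 = |X_1 - X_2|  [with X_1=4, X_2=-12]  = 16
X_7 = X_5 + X_4 + 2  [with X_5=16, X_4=1]  = 19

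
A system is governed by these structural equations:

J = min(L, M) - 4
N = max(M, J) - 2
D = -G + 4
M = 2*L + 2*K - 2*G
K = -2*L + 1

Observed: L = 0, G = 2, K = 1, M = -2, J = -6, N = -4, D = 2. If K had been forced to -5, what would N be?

The intervention breaks the incoming arrows to K: K = -2*L + 1 no longer applies, and K = -5.
M = 2*L + 2*K - 2*G  [with L=0, K=-5, G=2]  = -14
J = min(L, M) - 4  [with L=0, M=-14]  = -18
N = max(M, J) - 2  [with M=-14, J=-18]  = -16

-16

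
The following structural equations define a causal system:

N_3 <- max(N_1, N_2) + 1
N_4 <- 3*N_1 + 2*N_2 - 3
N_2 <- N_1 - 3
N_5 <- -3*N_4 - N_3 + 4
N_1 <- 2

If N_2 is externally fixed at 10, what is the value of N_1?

2

Under do(N_2=10), the mechanism N_2 <- N_1 - 3 is discarded; N_2 is fixed at 10.
N_1 is not downstream of the intervention, so its value is determined by the original equations.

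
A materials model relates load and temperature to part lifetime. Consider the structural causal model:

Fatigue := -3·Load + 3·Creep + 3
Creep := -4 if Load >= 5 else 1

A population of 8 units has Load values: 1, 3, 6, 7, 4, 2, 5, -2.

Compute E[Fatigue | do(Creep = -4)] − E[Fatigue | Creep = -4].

8.25

Every unit gets Creep=-4 under the intervention. Fatigue values become -12, -18, -27, -30, -21, -15, -24, -3; E[Fatigue|do(Creep=-4)] = -18.75.
Conditioning on Creep=-4 selects the 3 unit(s) with Load ∈ {6, 7, 5}. Their Fatigue values: -27, -30, -24. Mean = -27.
Difference = -18.75 − (-27) = 8.25.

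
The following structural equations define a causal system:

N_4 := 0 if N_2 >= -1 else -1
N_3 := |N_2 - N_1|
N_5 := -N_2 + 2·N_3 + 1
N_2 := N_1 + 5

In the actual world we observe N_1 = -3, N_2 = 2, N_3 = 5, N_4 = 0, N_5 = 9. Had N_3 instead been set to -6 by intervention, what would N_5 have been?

do(N_3=-6) replaces the equation N_3 := |N_2 - N_1| with the constant N_3 = -6.
N_2 = N_1 + 5  [with N_1=-3]  = 2
N_5 = -N_2 + 2·N_3 + 1  [with N_2=2, N_3=-6]  = -13

-13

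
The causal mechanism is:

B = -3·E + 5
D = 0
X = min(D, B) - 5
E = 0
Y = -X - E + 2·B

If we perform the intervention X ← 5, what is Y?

Intervening sets X = 5 and removes its equation (X = min(D, B) - 5).
B = -3·E + 5  [with E=0]  = 5
Y = -X - E + 2·B  [with X=5, E=0, B=5]  = 5

5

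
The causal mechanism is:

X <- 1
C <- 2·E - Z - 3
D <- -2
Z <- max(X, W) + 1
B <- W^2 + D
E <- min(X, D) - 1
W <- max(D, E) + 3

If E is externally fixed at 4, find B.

The intervention breaks the incoming arrows to E: E <- min(X, D) - 1 no longer applies, and E = 4.
W = max(D, E) + 3  [with D=-2, E=4]  = 7
B = W^2 + D  [with W=7, D=-2]  = 47

47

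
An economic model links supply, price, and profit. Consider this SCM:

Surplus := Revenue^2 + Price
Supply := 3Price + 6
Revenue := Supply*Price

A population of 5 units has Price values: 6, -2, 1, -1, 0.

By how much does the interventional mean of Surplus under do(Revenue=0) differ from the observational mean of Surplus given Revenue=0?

1.8

Every unit gets Revenue=0 under the intervention. Surplus values become 6, -2, 1, -1, 0; E[Surplus|do(Revenue=0)] = 0.8.
Observing Revenue=0 restricts to units where Revenue's equation naturally yields 0: Price ∈ {-2, 0}. In that subpopulation Surplus = -2, 0, mean -1.
Difference = 0.8 − (-1) = 1.8.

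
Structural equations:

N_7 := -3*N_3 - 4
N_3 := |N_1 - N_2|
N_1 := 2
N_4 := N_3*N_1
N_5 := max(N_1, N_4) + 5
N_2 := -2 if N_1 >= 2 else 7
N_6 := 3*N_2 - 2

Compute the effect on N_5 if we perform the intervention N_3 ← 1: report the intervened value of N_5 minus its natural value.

do(N_3=1) replaces the equation N_3 := |N_1 - N_2| with the constant N_3 = 1.
N_4 = N_3*N_1  [with N_3=1, N_1=2]  = 2
N_5 = max(N_1, N_4) + 5  [with N_1=2, N_4=2]  = 7
Without intervention: N_2 = -2 if N_1 >= 2 else 7  [with N_1=2]  = -2; N_3 = |N_1 - N_2|  [with N_1=2, N_2=-2]  = 4; N_4 = N_3*N_1  [with N_3=4, N_1=2]  = 8; N_5 = max(N_1, N_4) + 5  [with N_1=2, N_4=8]  = 13.
Change = 7 − 13 = -6.

-6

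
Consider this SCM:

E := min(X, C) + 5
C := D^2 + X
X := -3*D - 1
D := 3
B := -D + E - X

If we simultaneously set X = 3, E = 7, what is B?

Setting X = 3, E = 7 by intervention discards those variables' equations.
B = -D + E - X  [with D=3, E=7, X=3]  = 1

1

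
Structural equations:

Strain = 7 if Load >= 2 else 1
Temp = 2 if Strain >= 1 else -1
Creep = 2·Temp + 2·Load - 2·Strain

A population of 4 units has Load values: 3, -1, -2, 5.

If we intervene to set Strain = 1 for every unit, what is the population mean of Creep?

4.5

do(Strain=1) breaks Strain's dependence on Load. With Strain=1 fixed, Creep across the units is 8, 0, -2, 12, mean 4.5.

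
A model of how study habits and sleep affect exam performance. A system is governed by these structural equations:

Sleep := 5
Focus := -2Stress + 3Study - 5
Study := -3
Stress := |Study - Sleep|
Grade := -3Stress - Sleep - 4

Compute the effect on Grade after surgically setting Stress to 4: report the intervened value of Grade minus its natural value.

12

do(Stress=4) replaces the equation Stress := |Study - Sleep| with the constant Stress = 4.
Grade = -3Stress - Sleep - 4  [with Stress=4, Sleep=5]  = -21
Without intervention: Stress = |Study - Sleep|  [with Study=-3, Sleep=5]  = 8; Grade = -3Stress - Sleep - 4  [with Stress=8, Sleep=5]  = -33.
Change = -21 − (-33) = 12.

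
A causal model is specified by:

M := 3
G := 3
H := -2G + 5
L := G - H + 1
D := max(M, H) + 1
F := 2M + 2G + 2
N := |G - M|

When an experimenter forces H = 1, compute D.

4

Under do(H=1), the mechanism H := -2G + 5 is discarded; H is fixed at 1.
D = max(M, H) + 1  [with M=3, H=1]  = 4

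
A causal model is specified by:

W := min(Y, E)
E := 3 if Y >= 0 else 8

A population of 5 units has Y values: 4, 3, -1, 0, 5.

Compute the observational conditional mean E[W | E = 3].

2.25

Conditioning on E=3 selects the 4 unit(s) with Y ∈ {4, 3, 0, 5}. Their W values: 3, 3, 0, 3. Mean = 2.25.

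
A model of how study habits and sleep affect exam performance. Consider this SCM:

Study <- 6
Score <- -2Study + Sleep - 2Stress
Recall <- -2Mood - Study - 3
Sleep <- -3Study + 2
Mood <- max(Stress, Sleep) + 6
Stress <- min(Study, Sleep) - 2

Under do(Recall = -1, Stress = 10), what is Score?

Under do(Recall = -1, Stress = 10), each intervened variable's structural equation is replaced by its fixed value.
Sleep = -3Study + 2  [with Study=6]  = -16
Score = -2Study + Sleep - 2Stress  [with Study=6, Sleep=-16, Stress=10]  = -48

-48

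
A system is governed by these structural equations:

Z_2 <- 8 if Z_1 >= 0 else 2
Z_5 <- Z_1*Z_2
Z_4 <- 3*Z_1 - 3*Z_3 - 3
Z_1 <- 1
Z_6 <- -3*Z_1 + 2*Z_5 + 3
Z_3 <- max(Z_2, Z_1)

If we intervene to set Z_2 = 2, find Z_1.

Under do(Z_2=2), the mechanism Z_2 <- 8 if Z_1 >= 0 else 2 is discarded; Z_2 is fixed at 2.
Z_1 is not downstream of the intervention, so its value is determined by the original equations.

1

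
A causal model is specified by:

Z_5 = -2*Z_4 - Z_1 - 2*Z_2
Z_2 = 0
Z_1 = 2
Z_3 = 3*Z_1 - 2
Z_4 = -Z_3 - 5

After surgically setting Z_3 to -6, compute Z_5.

-4

do(Z_3=-6) replaces the equation Z_3 = 3*Z_1 - 2 with the constant Z_3 = -6.
Z_4 = -Z_3 - 5  [with Z_3=-6]  = 1
Z_5 = -2*Z_4 - Z_1 - 2*Z_2  [with Z_4=1, Z_1=2, Z_2=0]  = -4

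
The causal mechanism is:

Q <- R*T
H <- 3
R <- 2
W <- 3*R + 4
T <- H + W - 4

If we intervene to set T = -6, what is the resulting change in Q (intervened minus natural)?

-30

Intervening sets T = -6 and removes its equation (T <- H + W - 4).
Q = R*T  [with R=2, T=-6]  = -12
Without intervention: W = 3*R + 4  [with R=2]  = 10; T = H + W - 4  [with H=3, W=10]  = 9; Q = R*T  [with R=2, T=9]  = 18.
Change = -12 − 18 = -30.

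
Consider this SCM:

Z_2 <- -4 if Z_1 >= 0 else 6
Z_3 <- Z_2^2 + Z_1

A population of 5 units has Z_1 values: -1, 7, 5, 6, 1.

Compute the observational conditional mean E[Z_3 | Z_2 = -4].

Conditioning on Z_2=-4 selects the 4 unit(s) with Z_1 ∈ {7, 5, 6, 1}. Their Z_3 values: 23, 21, 22, 17. Mean = 20.75.

20.75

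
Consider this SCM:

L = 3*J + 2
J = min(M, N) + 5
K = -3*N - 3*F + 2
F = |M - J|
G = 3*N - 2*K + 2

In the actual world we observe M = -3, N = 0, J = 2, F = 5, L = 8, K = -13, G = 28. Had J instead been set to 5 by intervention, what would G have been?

46

The intervention breaks the incoming arrows to J: J = min(M, N) + 5 no longer applies, and J = 5.
F = |M - J|  [with M=-3, J=5]  = 8
K = -3*N - 3*F + 2  [with N=0, F=8]  = -22
G = 3*N - 2*K + 2  [with N=0, K=-22]  = 46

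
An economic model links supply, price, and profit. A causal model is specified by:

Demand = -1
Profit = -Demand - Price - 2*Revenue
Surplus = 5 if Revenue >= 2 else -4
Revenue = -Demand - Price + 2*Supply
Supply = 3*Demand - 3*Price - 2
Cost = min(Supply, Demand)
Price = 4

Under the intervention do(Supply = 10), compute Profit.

-37

The intervention breaks the incoming arrows to Supply: Supply = 3*Demand - 3*Price - 2 no longer applies, and Supply = 10.
Revenue = -Demand - Price + 2*Supply  [with Demand=-1, Price=4, Supply=10]  = 17
Profit = -Demand - Price - 2*Revenue  [with Demand=-1, Price=4, Revenue=17]  = -37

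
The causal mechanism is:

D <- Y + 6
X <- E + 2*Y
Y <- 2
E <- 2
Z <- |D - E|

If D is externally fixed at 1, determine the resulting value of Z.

1

do(D=1) replaces the equation D <- Y + 6 with the constant D = 1.
Z = |D - E|  [with D=1, E=2]  = 1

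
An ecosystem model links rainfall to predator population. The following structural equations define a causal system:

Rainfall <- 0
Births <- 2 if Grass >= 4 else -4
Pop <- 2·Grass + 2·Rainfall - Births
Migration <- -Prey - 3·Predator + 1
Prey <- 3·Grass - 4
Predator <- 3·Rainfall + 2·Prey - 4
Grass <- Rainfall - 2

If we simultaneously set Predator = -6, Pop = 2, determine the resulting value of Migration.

29

The joint intervention fixes Predator = -6, Pop = 2, removing each variable's own equation.
Grass = Rainfall - 2  [with Rainfall=0]  = -2
Prey = 3·Grass - 4  [with Grass=-2]  = -10
Migration = -Prey - 3·Predator + 1  [with Prey=-10, Predator=-6]  = 29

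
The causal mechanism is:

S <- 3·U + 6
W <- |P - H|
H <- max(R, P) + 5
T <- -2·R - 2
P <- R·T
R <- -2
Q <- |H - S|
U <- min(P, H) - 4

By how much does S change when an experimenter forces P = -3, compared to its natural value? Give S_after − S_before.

The intervention breaks the incoming arrows to P: P <- R·T no longer applies, and P = -3.
H = max(R, P) + 5  [with R=-2, P=-3]  = 3
U = min(P, H) - 4  [with P=-3, H=3]  = -7
S = 3·U + 6  [with U=-7]  = -15
Without intervention: T = -2·R - 2  [with R=-2]  = 2; P = R·T  [with R=-2, T=2]  = -4; H = max(R, P) + 5  [with R=-2, P=-4]  = 3; U = min(P, H) - 4  [with P=-4, H=3]  = -8; S = 3·U + 6  [with U=-8]  = -18.
Change = -15 − (-18) = 3.

3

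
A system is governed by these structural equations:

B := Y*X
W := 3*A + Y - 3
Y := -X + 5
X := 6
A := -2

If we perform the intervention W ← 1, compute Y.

do(W=1) replaces the equation W := 3*A + Y - 3 with the constant W = 1.
Y is not downstream of the intervention, so its value is determined by the original equations.
Y = -X + 5  [with X=6]  = -1

-1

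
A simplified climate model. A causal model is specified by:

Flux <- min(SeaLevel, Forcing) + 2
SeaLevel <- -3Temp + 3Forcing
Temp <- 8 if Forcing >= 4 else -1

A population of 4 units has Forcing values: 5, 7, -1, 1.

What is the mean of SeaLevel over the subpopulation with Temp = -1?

Observing Temp=-1 restricts to units where Temp's equation naturally yields -1: Forcing ∈ {-1, 1}. In that subpopulation SeaLevel = 0, 6, mean 3.

3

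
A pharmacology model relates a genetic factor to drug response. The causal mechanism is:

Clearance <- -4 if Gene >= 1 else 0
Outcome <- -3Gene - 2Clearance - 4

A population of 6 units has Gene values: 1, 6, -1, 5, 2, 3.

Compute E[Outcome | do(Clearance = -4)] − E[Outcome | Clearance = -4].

Every unit gets Clearance=-4 under the intervention. Outcome values become 1, -14, 7, -11, -2, -5; E[Outcome|do(Clearance=-4)] = -4.
Observing Clearance=-4 restricts to units where Clearance's equation naturally yields -4: Gene ∈ {1, 6, 5, 2, 3}. In that subpopulation Outcome = 1, -14, -11, -2, -5, mean -6.2.
Difference = -4 − (-6.2) = 2.2.

2.2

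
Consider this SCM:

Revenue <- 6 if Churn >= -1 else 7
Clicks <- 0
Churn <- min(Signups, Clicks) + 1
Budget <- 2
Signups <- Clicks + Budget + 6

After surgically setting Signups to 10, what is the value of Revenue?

6

do(Signups=10) replaces the equation Signups <- Clicks + Budget + 6 with the constant Signups = 10.
Churn = min(Signups, Clicks) + 1  [with Signups=10, Clicks=0]  = 1
Revenue = 6 if Churn >= -1 else 7  [with Churn=1]  = 6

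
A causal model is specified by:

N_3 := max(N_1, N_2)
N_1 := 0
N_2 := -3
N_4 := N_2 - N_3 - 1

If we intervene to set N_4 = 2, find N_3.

Under do(N_4=2), the mechanism N_4 := N_2 - N_3 - 1 is discarded; N_4 is fixed at 2.
Since N_3 is not a descendant of the intervened variable, it is unaffected.
N_3 = max(N_1, N_2)  [with N_1=0, N_2=-3]  = 0

0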